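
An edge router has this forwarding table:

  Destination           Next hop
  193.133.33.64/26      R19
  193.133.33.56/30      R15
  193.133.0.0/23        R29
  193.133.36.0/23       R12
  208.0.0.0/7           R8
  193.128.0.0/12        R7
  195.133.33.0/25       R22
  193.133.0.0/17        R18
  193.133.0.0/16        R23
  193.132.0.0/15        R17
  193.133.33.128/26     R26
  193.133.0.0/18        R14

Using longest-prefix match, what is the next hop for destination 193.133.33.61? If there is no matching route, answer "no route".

Routes whose prefix contains 193.133.33.61:
  193.128.0.0/12 (193.128.0.0 - 193.143.255.255) -> R7
  193.132.0.0/15 (193.132.0.0 - 193.133.255.255) -> R17
  193.133.0.0/16 (193.133.0.0 - 193.133.255.255) -> R23
  193.133.0.0/17 (193.133.0.0 - 193.133.127.255) -> R18
  193.133.0.0/18 (193.133.0.0 - 193.133.63.255) -> R14
More-specific entries that do NOT match:
  193.133.33.56/30 (193.133.33.56 - 193.133.33.59) does not contain 193.133.33.61
  193.133.33.64/26 (193.133.33.64 - 193.133.33.127) does not contain 193.133.33.61
  193.133.33.128/26 (193.133.33.128 - 193.133.33.191) does not contain 193.133.33.61
  195.133.33.0/25 (195.133.33.0 - 195.133.33.127) does not contain 193.133.33.61
  193.133.0.0/23 (193.133.0.0 - 193.133.1.255) does not contain 193.133.33.61
  193.133.36.0/23 (193.133.36.0 - 193.133.37.255) does not contain 193.133.33.61
Longest matching prefix is /18 -> next hop R14.

R14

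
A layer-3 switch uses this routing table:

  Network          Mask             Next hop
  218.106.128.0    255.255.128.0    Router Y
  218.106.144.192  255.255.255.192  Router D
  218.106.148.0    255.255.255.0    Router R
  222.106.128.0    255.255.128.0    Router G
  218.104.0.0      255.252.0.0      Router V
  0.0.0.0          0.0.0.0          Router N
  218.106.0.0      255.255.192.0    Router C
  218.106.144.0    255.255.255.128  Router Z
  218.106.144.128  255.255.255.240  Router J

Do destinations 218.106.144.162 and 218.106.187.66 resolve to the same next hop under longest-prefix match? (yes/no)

yes

218.106.144.162: longest match 218.106.128.0/17 -> Router Y
218.106.187.66: longest match 218.106.128.0/17 -> Router Y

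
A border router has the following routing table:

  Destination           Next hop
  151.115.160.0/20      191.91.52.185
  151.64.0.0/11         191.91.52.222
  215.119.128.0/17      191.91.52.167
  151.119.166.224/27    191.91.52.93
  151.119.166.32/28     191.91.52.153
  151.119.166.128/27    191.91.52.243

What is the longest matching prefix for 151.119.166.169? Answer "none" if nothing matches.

none

151.119.166.169 is outside every listed prefix and there is no default route.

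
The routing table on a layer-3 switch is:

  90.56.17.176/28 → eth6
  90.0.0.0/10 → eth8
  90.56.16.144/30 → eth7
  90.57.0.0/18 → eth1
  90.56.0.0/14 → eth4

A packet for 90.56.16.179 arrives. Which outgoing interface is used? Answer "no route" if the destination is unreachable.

Routes whose prefix contains 90.56.16.179:
  90.0.0.0/10 (90.0.0.0 - 90.63.255.255) -> eth8
  90.56.0.0/14 (90.56.0.0 - 90.59.255.255) -> eth4
More-specific entries that do NOT match:
  90.56.16.144/30 (90.56.16.144 - 90.56.16.147) does not contain 90.56.16.179
  90.56.17.176/28 (90.56.17.176 - 90.56.17.191) does not contain 90.56.16.179
  90.57.0.0/18 (90.57.0.0 - 90.57.63.255) does not contain 90.56.16.179
Longest matching prefix is /14 -> interface eth4.

eth4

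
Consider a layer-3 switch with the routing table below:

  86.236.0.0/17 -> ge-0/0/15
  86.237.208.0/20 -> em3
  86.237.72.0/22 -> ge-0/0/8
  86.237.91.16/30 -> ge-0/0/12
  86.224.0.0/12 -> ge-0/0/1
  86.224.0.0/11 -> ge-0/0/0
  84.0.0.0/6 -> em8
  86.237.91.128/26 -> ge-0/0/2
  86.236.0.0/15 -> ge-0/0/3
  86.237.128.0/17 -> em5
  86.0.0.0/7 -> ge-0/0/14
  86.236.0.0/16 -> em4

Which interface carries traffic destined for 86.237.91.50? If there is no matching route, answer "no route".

Routes whose prefix contains 86.237.91.50:
  84.0.0.0/6 (84.0.0.0 - 87.255.255.255) -> em8
  86.0.0.0/7 (86.0.0.0 - 87.255.255.255) -> ge-0/0/14
  86.224.0.0/11 (86.224.0.0 - 86.255.255.255) -> ge-0/0/0
  86.224.0.0/12 (86.224.0.0 - 86.239.255.255) -> ge-0/0/1
  86.236.0.0/15 (86.236.0.0 - 86.237.255.255) -> ge-0/0/3
More-specific entries that do NOT match:
  86.237.91.16/30 (86.237.91.16 - 86.237.91.19) does not contain 86.237.91.50
  86.237.91.128/26 (86.237.91.128 - 86.237.91.191) does not contain 86.237.91.50
  86.237.72.0/22 (86.237.72.0 - 86.237.75.255) does not contain 86.237.91.50
  86.237.208.0/20 (86.237.208.0 - 86.237.223.255) does not contain 86.237.91.50
  86.236.0.0/17 (86.236.0.0 - 86.236.127.255) does not contain 86.237.91.50
  86.237.128.0/17 (86.237.128.0 - 86.237.255.255) does not contain 86.237.91.50
  86.236.0.0/16 (86.236.0.0 - 86.236.255.255) does not contain 86.237.91.50
Longest matching prefix is /15 -> interface ge-0/0/3.

ge-0/0/3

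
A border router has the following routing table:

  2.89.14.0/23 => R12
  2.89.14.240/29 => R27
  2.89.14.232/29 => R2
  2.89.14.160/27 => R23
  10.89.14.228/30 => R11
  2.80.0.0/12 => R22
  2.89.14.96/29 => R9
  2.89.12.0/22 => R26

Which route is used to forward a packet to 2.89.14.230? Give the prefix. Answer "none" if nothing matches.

Entries matching 2.89.14.230:
  2.80.0.0/12 (2.80.0.0 - 2.95.255.255)
  2.89.12.0/22 (2.89.12.0 - 2.89.15.255)
  2.89.14.0/23 (2.89.14.0 - 2.89.15.255)
Most specific is 2.89.14.0/23.

2.89.14.0/23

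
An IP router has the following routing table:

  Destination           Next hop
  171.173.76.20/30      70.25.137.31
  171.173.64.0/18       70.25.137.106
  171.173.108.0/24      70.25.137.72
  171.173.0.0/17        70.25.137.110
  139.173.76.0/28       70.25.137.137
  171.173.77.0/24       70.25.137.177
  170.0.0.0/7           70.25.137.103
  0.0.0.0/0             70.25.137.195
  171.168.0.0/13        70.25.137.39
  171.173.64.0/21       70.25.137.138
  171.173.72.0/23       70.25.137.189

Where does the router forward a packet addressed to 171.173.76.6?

Routes whose prefix contains 171.173.76.6:
  0.0.0.0/0 (default, matches everything) -> 70.25.137.195
  170.0.0.0/7 (170.0.0.0 - 171.255.255.255) -> 70.25.137.103
  171.168.0.0/13 (171.168.0.0 - 171.175.255.255) -> 70.25.137.39
  171.173.0.0/17 (171.173.0.0 - 171.173.127.255) -> 70.25.137.110
  171.173.64.0/18 (171.173.64.0 - 171.173.127.255) -> 70.25.137.106
More-specific entries that do NOT match:
  171.173.76.20/30 (171.173.76.20 - 171.173.76.23) does not contain 171.173.76.6
  139.173.76.0/28 (139.173.76.0 - 139.173.76.15) does not contain 171.173.76.6
  171.173.108.0/24 (171.173.108.0 - 171.173.108.255) does not contain 171.173.76.6
  171.173.77.0/24 (171.173.77.0 - 171.173.77.255) does not contain 171.173.76.6
  171.173.72.0/23 (171.173.72.0 - 171.173.73.255) does not contain 171.173.76.6
  171.173.64.0/21 (171.173.64.0 - 171.173.71.255) does not contain 171.173.76.6
Longest matching prefix is /18 -> next hop 70.25.137.106.

70.25.137.106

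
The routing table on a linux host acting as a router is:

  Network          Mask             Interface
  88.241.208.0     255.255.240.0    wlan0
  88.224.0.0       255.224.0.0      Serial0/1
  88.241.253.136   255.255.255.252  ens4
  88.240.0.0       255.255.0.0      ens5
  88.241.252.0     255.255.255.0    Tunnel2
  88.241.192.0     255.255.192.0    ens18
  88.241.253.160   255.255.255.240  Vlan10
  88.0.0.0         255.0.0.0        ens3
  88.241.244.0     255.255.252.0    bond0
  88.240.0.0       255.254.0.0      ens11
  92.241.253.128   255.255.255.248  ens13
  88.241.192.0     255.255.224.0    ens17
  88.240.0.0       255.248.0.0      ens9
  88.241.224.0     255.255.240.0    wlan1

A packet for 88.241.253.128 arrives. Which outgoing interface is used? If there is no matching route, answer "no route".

Routes whose prefix contains 88.241.253.128:
  88.0.0.0/8 (88.0.0.0 - 88.255.255.255) -> ens3
  88.224.0.0/11 (88.224.0.0 - 88.255.255.255) -> Serial0/1
  88.240.0.0/13 (88.240.0.0 - 88.247.255.255) -> ens9
  88.240.0.0/15 (88.240.0.0 - 88.241.255.255) -> ens11
  88.241.192.0/18 (88.241.192.0 - 88.241.255.255) -> ens18
More-specific entries that do NOT match:
  88.241.253.136/30 (88.241.253.136 - 88.241.253.139) does not contain 88.241.253.128
  92.241.253.128/29 (92.241.253.128 - 92.241.253.135) does not contain 88.241.253.128
  88.241.253.160/28 (88.241.253.160 - 88.241.253.175) does not contain 88.241.253.128
  88.241.252.0/24 (88.241.252.0 - 88.241.252.255) does not contain 88.241.253.128
  88.241.244.0/22 (88.241.244.0 - 88.241.247.255) does not contain 88.241.253.128
  88.241.208.0/20 (88.241.208.0 - 88.241.223.255) does not contain 88.241.253.128
  88.241.224.0/20 (88.241.224.0 - 88.241.239.255) does not contain 88.241.253.128
  88.241.192.0/19 (88.241.192.0 - 88.241.223.255) does not contain 88.241.253.128
Longest matching prefix is /18 -> interface ens18.

ens18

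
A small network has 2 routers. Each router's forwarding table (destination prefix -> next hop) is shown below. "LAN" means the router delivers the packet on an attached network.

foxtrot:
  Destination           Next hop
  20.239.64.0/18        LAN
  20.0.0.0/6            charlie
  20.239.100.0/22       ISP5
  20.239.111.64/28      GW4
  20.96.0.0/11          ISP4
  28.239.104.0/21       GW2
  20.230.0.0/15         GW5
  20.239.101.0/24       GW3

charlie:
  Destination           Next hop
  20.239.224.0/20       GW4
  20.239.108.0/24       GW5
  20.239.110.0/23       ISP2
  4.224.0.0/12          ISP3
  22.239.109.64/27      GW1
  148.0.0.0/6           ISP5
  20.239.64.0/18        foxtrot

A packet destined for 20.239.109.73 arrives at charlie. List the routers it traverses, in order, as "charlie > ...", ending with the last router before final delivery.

At charlie: longest match for 20.239.109.73 is 20.239.64.0/18 -> foxtrot
At foxtrot: longest match for 20.239.109.73 is 20.239.64.0/18 -> LAN

charlie > foxtrot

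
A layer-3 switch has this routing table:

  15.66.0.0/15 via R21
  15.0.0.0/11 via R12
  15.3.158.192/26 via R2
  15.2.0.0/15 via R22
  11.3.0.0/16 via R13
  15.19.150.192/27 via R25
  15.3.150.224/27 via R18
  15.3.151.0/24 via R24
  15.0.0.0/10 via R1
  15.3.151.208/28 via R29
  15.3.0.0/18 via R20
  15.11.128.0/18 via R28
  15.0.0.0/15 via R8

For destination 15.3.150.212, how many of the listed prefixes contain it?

Prefixes containing 15.3.150.212:
  15.0.0.0/10 (15.0.0.0 - 15.63.255.255)
  15.0.0.0/11 (15.0.0.0 - 15.31.255.255)
  15.2.0.0/15 (15.2.0.0 - 15.3.255.255)
Total matching entries: 3.

3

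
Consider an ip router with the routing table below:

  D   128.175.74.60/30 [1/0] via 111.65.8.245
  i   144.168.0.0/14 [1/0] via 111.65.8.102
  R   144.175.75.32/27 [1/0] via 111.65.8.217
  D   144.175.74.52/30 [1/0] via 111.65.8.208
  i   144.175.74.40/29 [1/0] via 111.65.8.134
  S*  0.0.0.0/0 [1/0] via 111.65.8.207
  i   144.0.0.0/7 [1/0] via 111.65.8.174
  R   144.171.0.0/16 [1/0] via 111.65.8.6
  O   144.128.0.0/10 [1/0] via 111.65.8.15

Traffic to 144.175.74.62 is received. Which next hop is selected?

Routes whose prefix contains 144.175.74.62:
  0.0.0.0/0 (default, matches everything) -> 111.65.8.207
  144.0.0.0/7 (144.0.0.0 - 145.255.255.255) -> 111.65.8.174
  144.128.0.0/10 (144.128.0.0 - 144.191.255.255) -> 111.65.8.15
More-specific entries that do NOT match:
  128.175.74.60/30 (128.175.74.60 - 128.175.74.63) does not contain 144.175.74.62
  144.175.74.52/30 (144.175.74.52 - 144.175.74.55) does not contain 144.175.74.62
  144.175.74.40/29 (144.175.74.40 - 144.175.74.47) does not contain 144.175.74.62
  144.175.75.32/27 (144.175.75.32 - 144.175.75.63) does not contain 144.175.74.62
  144.171.0.0/16 (144.171.0.0 - 144.171.255.255) does not contain 144.175.74.62
  144.168.0.0/14 (144.168.0.0 - 144.171.255.255) does not contain 144.175.74.62
Longest matching prefix is /10 -> next hop 111.65.8.15.

111.65.8.15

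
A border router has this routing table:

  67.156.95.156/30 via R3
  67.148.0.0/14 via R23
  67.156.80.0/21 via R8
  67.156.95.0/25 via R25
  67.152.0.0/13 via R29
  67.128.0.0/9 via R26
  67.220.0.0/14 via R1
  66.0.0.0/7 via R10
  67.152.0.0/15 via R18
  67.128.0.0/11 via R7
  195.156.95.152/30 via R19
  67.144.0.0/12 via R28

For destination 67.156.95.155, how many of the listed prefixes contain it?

Prefixes containing 67.156.95.155:
  66.0.0.0/7 (66.0.0.0 - 67.255.255.255)
  67.128.0.0/9 (67.128.0.0 - 67.255.255.255)
  67.128.0.0/11 (67.128.0.0 - 67.159.255.255)
  67.144.0.0/12 (67.144.0.0 - 67.159.255.255)
  67.152.0.0/13 (67.152.0.0 - 67.159.255.255)
Total matching entries: 5.

5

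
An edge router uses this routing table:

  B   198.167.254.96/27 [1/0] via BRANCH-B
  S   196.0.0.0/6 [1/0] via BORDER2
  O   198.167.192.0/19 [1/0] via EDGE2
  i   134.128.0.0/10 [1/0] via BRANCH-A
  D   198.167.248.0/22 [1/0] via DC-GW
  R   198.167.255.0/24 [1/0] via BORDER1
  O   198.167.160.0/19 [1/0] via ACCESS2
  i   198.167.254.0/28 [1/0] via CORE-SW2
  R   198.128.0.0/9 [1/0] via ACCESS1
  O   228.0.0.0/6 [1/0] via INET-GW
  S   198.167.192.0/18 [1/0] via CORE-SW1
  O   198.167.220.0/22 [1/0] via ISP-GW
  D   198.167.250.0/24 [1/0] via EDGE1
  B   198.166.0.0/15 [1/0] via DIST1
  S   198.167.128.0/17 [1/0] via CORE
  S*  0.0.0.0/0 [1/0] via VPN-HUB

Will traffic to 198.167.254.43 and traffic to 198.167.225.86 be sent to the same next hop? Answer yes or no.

yes

198.167.254.43: longest match 198.167.192.0/18 -> CORE-SW1
198.167.225.86: longest match 198.167.192.0/18 -> CORE-SW1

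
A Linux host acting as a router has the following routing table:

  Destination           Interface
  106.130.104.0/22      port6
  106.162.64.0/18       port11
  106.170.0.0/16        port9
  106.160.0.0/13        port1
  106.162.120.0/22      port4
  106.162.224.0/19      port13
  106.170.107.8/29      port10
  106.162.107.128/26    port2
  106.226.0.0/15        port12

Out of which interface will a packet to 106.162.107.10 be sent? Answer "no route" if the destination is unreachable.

port11

Routes whose prefix contains 106.162.107.10:
  106.160.0.0/13 (106.160.0.0 - 106.167.255.255) -> port1
  106.162.64.0/18 (106.162.64.0 - 106.162.127.255) -> port11
More-specific entries that do NOT match:
  106.170.107.8/29 (106.170.107.8 - 106.170.107.15) does not contain 106.162.107.10
  106.162.107.128/26 (106.162.107.128 - 106.162.107.191) does not contain 106.162.107.10
  106.130.104.0/22 (106.130.104.0 - 106.130.107.255) does not contain 106.162.107.10
  106.162.120.0/22 (106.162.120.0 - 106.162.123.255) does not contain 106.162.107.10
  106.162.224.0/19 (106.162.224.0 - 106.162.255.255) does not contain 106.162.107.10
Longest matching prefix is /18 -> interface port11.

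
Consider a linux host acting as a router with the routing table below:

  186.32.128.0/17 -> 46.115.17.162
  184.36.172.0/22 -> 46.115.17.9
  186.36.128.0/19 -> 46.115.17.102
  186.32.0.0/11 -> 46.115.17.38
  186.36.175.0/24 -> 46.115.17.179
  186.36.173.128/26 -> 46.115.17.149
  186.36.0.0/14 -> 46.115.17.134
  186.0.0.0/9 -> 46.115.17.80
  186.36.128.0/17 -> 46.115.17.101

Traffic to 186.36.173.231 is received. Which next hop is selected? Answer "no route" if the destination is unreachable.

46.115.17.101

Routes whose prefix contains 186.36.173.231:
  186.0.0.0/9 (186.0.0.0 - 186.127.255.255) -> 46.115.17.80
  186.32.0.0/11 (186.32.0.0 - 186.63.255.255) -> 46.115.17.38
  186.36.0.0/14 (186.36.0.0 - 186.39.255.255) -> 46.115.17.134
  186.36.128.0/17 (186.36.128.0 - 186.36.255.255) -> 46.115.17.101
More-specific entries that do NOT match:
  186.36.173.128/26 (186.36.173.128 - 186.36.173.191) does not contain 186.36.173.231
  186.36.175.0/24 (186.36.175.0 - 186.36.175.255) does not contain 186.36.173.231
  184.36.172.0/22 (184.36.172.0 - 184.36.175.255) does not contain 186.36.173.231
  186.36.128.0/19 (186.36.128.0 - 186.36.159.255) does not contain 186.36.173.231
Longest matching prefix is /17 -> next hop 46.115.17.101.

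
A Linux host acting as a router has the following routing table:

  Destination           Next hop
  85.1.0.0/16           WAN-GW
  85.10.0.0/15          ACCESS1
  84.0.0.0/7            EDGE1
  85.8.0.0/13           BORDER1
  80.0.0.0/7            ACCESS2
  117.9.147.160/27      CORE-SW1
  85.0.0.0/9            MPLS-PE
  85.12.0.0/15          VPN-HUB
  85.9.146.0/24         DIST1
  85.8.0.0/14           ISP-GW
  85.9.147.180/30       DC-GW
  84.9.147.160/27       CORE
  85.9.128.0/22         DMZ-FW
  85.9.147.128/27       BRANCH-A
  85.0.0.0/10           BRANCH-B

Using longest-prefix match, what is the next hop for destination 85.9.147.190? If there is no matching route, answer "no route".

Routes whose prefix contains 85.9.147.190:
  84.0.0.0/7 (84.0.0.0 - 85.255.255.255) -> EDGE1
  85.0.0.0/9 (85.0.0.0 - 85.127.255.255) -> MPLS-PE
  85.0.0.0/10 (85.0.0.0 - 85.63.255.255) -> BRANCH-B
  85.8.0.0/13 (85.8.0.0 - 85.15.255.255) -> BORDER1
  85.8.0.0/14 (85.8.0.0 - 85.11.255.255) -> ISP-GW
More-specific entries that do NOT match:
  85.9.147.180/30 (85.9.147.180 - 85.9.147.183) does not contain 85.9.147.190
  117.9.147.160/27 (117.9.147.160 - 117.9.147.191) does not contain 85.9.147.190
  84.9.147.160/27 (84.9.147.160 - 84.9.147.191) does not contain 85.9.147.190
  85.9.147.128/27 (85.9.147.128 - 85.9.147.159) does not contain 85.9.147.190
  85.9.146.0/24 (85.9.146.0 - 85.9.146.255) does not contain 85.9.147.190
  85.9.128.0/22 (85.9.128.0 - 85.9.131.255) does not contain 85.9.147.190
  85.1.0.0/16 (85.1.0.0 - 85.1.255.255) does not contain 85.9.147.190
  85.10.0.0/15 (85.10.0.0 - 85.11.255.255) does not contain 85.9.147.190
  85.12.0.0/15 (85.12.0.0 - 85.13.255.255) does not contain 85.9.147.190
Longest matching prefix is /14 -> next hop ISP-GW.

ISP-GW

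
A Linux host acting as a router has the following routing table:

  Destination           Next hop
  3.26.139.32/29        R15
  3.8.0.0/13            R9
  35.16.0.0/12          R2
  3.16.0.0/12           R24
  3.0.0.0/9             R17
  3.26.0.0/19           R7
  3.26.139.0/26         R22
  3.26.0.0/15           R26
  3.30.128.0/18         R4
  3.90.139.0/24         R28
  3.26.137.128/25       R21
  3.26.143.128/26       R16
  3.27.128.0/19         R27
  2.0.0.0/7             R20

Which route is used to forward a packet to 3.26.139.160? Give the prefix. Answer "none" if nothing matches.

3.26.0.0/15

Entries matching 3.26.139.160:
  2.0.0.0/7 (2.0.0.0 - 3.255.255.255)
  3.0.0.0/9 (3.0.0.0 - 3.127.255.255)
  3.16.0.0/12 (3.16.0.0 - 3.31.255.255)
  3.26.0.0/15 (3.26.0.0 - 3.27.255.255)
Most specific is 3.26.0.0/15.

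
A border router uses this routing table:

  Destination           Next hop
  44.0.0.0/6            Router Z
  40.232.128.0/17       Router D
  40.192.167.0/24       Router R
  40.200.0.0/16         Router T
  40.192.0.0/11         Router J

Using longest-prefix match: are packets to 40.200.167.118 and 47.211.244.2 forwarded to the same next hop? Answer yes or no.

40.200.167.118: longest match 40.200.0.0/16 -> Router T
47.211.244.2: longest match 44.0.0.0/6 -> Router Z

no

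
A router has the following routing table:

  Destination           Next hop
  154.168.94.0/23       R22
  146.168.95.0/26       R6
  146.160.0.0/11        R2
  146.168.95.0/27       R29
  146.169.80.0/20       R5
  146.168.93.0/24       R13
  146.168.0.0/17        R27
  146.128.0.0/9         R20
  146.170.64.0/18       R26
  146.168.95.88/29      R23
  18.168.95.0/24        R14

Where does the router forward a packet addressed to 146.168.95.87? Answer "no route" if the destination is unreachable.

Routes whose prefix contains 146.168.95.87:
  146.128.0.0/9 (146.128.0.0 - 146.255.255.255) -> R20
  146.160.0.0/11 (146.160.0.0 - 146.191.255.255) -> R2
  146.168.0.0/17 (146.168.0.0 - 146.168.127.255) -> R27
More-specific entries that do NOT match:
  146.168.95.88/29 (146.168.95.88 - 146.168.95.95) does not contain 146.168.95.87
  146.168.95.0/27 (146.168.95.0 - 146.168.95.31) does not contain 146.168.95.87
  146.168.95.0/26 (146.168.95.0 - 146.168.95.63) does not contain 146.168.95.87
  146.168.93.0/24 (146.168.93.0 - 146.168.93.255) does not contain 146.168.95.87
  18.168.95.0/24 (18.168.95.0 - 18.168.95.255) does not contain 146.168.95.87
  154.168.94.0/23 (154.168.94.0 - 154.168.95.255) does not contain 146.168.95.87
  146.169.80.0/20 (146.169.80.0 - 146.169.95.255) does not contain 146.168.95.87
  146.170.64.0/18 (146.170.64.0 - 146.170.127.255) does not contain 146.168.95.87
Longest matching prefix is /17 -> next hop R27.

R27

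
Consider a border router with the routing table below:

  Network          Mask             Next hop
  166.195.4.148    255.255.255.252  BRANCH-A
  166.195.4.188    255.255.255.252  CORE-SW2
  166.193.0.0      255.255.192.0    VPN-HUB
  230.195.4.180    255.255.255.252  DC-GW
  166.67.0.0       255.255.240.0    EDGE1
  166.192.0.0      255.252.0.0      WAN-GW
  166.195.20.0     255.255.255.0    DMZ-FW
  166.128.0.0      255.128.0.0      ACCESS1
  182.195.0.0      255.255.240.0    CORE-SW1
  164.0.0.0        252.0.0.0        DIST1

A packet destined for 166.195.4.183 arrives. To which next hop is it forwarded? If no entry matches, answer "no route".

WAN-GW

Routes whose prefix contains 166.195.4.183:
  164.0.0.0/6 (164.0.0.0 - 167.255.255.255) -> DIST1
  166.128.0.0/9 (166.128.0.0 - 166.255.255.255) -> ACCESS1
  166.192.0.0/14 (166.192.0.0 - 166.195.255.255) -> WAN-GW
More-specific entries that do NOT match:
  166.195.4.148/30 (166.195.4.148 - 166.195.4.151) does not contain 166.195.4.183
  166.195.4.188/30 (166.195.4.188 - 166.195.4.191) does not contain 166.195.4.183
  230.195.4.180/30 (230.195.4.180 - 230.195.4.183) does not contain 166.195.4.183
  166.195.20.0/24 (166.195.20.0 - 166.195.20.255) does not contain 166.195.4.183
  166.67.0.0/20 (166.67.0.0 - 166.67.15.255) does not contain 166.195.4.183
  182.195.0.0/20 (182.195.0.0 - 182.195.15.255) does not contain 166.195.4.183
  166.193.0.0/18 (166.193.0.0 - 166.193.63.255) does not contain 166.195.4.183
Longest matching prefix is /14 -> next hop WAN-GW.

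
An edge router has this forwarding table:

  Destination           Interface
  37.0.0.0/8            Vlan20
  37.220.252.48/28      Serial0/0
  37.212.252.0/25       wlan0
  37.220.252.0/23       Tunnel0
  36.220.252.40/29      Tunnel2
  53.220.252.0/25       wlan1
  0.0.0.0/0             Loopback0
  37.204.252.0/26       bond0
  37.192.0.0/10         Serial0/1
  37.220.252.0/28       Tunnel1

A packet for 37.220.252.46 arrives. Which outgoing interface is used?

Routes whose prefix contains 37.220.252.46:
  0.0.0.0/0 (default, matches everything) -> Loopback0
  37.0.0.0/8 (37.0.0.0 - 37.255.255.255) -> Vlan20
  37.192.0.0/10 (37.192.0.0 - 37.255.255.255) -> Serial0/1
  37.220.252.0/23 (37.220.252.0 - 37.220.253.255) -> Tunnel0
More-specific entries that do NOT match:
  36.220.252.40/29 (36.220.252.40 - 36.220.252.47) does not contain 37.220.252.46
  37.220.252.48/28 (37.220.252.48 - 37.220.252.63) does not contain 37.220.252.46
  37.220.252.0/28 (37.220.252.0 - 37.220.252.15) does not contain 37.220.252.46
  37.204.252.0/26 (37.204.252.0 - 37.204.252.63) does not contain 37.220.252.46
  37.212.252.0/25 (37.212.252.0 - 37.212.252.127) does not contain 37.220.252.46
  53.220.252.0/25 (53.220.252.0 - 53.220.252.127) does not contain 37.220.252.46
Longest matching prefix is /23 -> interface Tunnel0.

Tunnel0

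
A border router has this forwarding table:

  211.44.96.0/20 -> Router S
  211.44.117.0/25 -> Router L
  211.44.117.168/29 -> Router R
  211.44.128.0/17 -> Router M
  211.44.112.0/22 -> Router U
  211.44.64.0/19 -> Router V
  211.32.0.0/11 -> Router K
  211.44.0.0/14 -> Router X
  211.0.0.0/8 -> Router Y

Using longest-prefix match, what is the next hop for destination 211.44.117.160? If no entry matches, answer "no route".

Router X

Routes whose prefix contains 211.44.117.160:
  211.0.0.0/8 (211.0.0.0 - 211.255.255.255) -> Router Y
  211.32.0.0/11 (211.32.0.0 - 211.63.255.255) -> Router K
  211.44.0.0/14 (211.44.0.0 - 211.47.255.255) -> Router X
More-specific entries that do NOT match:
  211.44.117.168/29 (211.44.117.168 - 211.44.117.175) does not contain 211.44.117.160
  211.44.117.0/25 (211.44.117.0 - 211.44.117.127) does not contain 211.44.117.160
  211.44.112.0/22 (211.44.112.0 - 211.44.115.255) does not contain 211.44.117.160
  211.44.96.0/20 (211.44.96.0 - 211.44.111.255) does not contain 211.44.117.160
  211.44.64.0/19 (211.44.64.0 - 211.44.95.255) does not contain 211.44.117.160
  211.44.128.0/17 (211.44.128.0 - 211.44.255.255) does not contain 211.44.117.160
Longest matching prefix is /14 -> next hop Router X.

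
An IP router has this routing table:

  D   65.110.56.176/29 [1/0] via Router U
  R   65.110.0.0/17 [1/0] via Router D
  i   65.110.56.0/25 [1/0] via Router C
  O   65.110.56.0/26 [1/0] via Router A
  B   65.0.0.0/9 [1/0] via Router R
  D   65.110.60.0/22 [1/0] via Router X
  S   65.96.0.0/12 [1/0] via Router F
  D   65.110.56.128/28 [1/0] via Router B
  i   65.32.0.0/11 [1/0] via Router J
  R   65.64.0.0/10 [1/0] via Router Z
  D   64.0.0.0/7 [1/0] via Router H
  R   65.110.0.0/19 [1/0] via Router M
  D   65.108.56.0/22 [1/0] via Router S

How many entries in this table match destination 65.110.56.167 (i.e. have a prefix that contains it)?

5

Prefixes containing 65.110.56.167:
  64.0.0.0/7 (64.0.0.0 - 65.255.255.255)
  65.0.0.0/9 (65.0.0.0 - 65.127.255.255)
  65.64.0.0/10 (65.64.0.0 - 65.127.255.255)
  65.96.0.0/12 (65.96.0.0 - 65.111.255.255)
  65.110.0.0/17 (65.110.0.0 - 65.110.127.255)
Total matching entries: 5.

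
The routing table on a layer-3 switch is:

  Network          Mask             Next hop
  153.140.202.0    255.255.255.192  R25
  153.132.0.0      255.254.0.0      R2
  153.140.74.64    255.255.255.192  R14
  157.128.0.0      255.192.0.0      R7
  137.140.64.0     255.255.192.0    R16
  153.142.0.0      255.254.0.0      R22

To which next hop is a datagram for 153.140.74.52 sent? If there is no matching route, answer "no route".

No entry's prefix contains 153.140.74.52; there is no default route.

no route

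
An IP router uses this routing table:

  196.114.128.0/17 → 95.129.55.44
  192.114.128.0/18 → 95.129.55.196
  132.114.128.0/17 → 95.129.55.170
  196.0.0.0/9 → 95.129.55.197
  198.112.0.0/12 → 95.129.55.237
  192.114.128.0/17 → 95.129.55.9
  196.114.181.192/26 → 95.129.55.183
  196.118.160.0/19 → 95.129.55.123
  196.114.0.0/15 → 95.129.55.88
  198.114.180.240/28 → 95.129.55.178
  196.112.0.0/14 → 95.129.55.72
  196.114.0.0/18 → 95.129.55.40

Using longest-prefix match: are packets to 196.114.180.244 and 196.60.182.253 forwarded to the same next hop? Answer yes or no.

no

196.114.180.244: longest match 196.114.128.0/17 -> 95.129.55.44
196.60.182.253: longest match 196.0.0.0/9 -> 95.129.55.197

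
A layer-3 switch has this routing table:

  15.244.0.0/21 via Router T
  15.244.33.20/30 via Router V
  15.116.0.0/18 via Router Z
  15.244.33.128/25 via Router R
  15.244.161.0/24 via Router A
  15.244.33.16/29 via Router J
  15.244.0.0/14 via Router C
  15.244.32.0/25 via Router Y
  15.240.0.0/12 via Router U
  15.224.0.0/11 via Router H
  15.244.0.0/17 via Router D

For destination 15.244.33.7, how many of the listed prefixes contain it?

Prefixes containing 15.244.33.7:
  15.224.0.0/11 (15.224.0.0 - 15.255.255.255)
  15.240.0.0/12 (15.240.0.0 - 15.255.255.255)
  15.244.0.0/14 (15.244.0.0 - 15.247.255.255)
  15.244.0.0/17 (15.244.0.0 - 15.244.127.255)
Total matching entries: 4.

4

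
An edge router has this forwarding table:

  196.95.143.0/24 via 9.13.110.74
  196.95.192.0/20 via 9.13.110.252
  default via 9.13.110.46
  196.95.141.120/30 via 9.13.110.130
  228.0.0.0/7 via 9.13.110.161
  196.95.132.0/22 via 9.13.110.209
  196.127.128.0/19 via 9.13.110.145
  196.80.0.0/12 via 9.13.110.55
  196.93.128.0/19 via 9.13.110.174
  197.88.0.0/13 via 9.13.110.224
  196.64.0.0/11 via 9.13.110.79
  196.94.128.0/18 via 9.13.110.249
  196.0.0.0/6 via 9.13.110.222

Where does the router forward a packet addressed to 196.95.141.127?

Routes whose prefix contains 196.95.141.127:
  0.0.0.0/0 (default, matches everything) -> 9.13.110.46
  196.0.0.0/6 (196.0.0.0 - 199.255.255.255) -> 9.13.110.222
  196.64.0.0/11 (196.64.0.0 - 196.95.255.255) -> 9.13.110.79
  196.80.0.0/12 (196.80.0.0 - 196.95.255.255) -> 9.13.110.55
More-specific entries that do NOT match:
  196.95.141.120/30 (196.95.141.120 - 196.95.141.123) does not contain 196.95.141.127
  196.95.143.0/24 (196.95.143.0 - 196.95.143.255) does not contain 196.95.141.127
  196.95.132.0/22 (196.95.132.0 - 196.95.135.255) does not contain 196.95.141.127
  196.95.192.0/20 (196.95.192.0 - 196.95.207.255) does not contain 196.95.141.127
  196.127.128.0/19 (196.127.128.0 - 196.127.159.255) does not contain 196.95.141.127
  196.93.128.0/19 (196.93.128.0 - 196.93.159.255) does not contain 196.95.141.127
  196.94.128.0/18 (196.94.128.0 - 196.94.191.255) does not contain 196.95.141.127
  197.88.0.0/13 (197.88.0.0 - 197.95.255.255) does not contain 196.95.141.127
Longest matching prefix is /12 -> next hop 9.13.110.55.

9.13.110.55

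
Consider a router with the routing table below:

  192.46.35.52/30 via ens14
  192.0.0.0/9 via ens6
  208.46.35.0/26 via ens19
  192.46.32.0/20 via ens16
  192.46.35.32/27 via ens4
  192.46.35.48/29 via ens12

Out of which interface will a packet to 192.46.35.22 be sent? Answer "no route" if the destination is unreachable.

Routes whose prefix contains 192.46.35.22:
  192.0.0.0/9 (192.0.0.0 - 192.127.255.255) -> ens6
  192.46.32.0/20 (192.46.32.0 - 192.46.47.255) -> ens16
More-specific entries that do NOT match:
  192.46.35.52/30 (192.46.35.52 - 192.46.35.55) does not contain 192.46.35.22
  192.46.35.48/29 (192.46.35.48 - 192.46.35.55) does not contain 192.46.35.22
  192.46.35.32/27 (192.46.35.32 - 192.46.35.63) does not contain 192.46.35.22
  208.46.35.0/26 (208.46.35.0 - 208.46.35.63) does not contain 192.46.35.22
Longest matching prefix is /20 -> interface ens16.

ens16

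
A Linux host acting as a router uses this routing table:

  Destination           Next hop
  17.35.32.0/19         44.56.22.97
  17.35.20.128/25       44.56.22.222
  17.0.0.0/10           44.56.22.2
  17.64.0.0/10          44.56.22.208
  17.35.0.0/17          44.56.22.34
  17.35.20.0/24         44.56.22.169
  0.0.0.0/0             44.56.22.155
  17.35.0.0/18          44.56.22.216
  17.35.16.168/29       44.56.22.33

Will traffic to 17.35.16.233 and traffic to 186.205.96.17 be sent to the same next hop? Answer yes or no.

no

17.35.16.233: longest match 17.35.0.0/18 -> 44.56.22.216
186.205.96.17: longest match 0.0.0.0/0 -> 44.56.22.155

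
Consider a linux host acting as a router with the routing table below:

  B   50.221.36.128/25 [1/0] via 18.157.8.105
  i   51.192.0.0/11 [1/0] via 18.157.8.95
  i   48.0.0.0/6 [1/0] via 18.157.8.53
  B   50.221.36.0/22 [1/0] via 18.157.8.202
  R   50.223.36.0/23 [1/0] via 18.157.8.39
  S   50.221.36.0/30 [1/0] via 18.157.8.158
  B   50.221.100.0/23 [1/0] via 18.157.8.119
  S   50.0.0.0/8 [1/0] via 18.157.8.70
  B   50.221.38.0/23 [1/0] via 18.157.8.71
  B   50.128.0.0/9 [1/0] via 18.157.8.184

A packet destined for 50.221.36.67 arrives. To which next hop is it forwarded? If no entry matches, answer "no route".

Routes whose prefix contains 50.221.36.67:
  48.0.0.0/6 (48.0.0.0 - 51.255.255.255) -> 18.157.8.53
  50.0.0.0/8 (50.0.0.0 - 50.255.255.255) -> 18.157.8.70
  50.128.0.0/9 (50.128.0.0 - 50.255.255.255) -> 18.157.8.184
  50.221.36.0/22 (50.221.36.0 - 50.221.39.255) -> 18.157.8.202
More-specific entries that do NOT match:
  50.221.36.0/30 (50.221.36.0 - 50.221.36.3) does not contain 50.221.36.67
  50.221.36.128/25 (50.221.36.128 - 50.221.36.255) does not contain 50.221.36.67
  50.223.36.0/23 (50.223.36.0 - 50.223.37.255) does not contain 50.221.36.67
  50.221.100.0/23 (50.221.100.0 - 50.221.101.255) does not contain 50.221.36.67
  50.221.38.0/23 (50.221.38.0 - 50.221.39.255) does not contain 50.221.36.67
Longest matching prefix is /22 -> next hop 18.157.8.202.

18.157.8.202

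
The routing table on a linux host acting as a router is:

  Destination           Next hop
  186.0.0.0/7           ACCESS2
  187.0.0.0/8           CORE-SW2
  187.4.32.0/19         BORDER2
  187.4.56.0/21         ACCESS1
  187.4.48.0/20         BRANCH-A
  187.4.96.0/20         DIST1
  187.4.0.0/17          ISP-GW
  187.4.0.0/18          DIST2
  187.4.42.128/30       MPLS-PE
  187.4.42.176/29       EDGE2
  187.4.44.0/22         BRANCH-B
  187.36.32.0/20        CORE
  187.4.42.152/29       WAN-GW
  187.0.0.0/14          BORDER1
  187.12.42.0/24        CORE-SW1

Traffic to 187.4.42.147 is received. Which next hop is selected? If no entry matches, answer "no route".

Routes whose prefix contains 187.4.42.147:
  186.0.0.0/7 (186.0.0.0 - 187.255.255.255) -> ACCESS2
  187.0.0.0/8 (187.0.0.0 - 187.255.255.255) -> CORE-SW2
  187.4.0.0/17 (187.4.0.0 - 187.4.127.255) -> ISP-GW
  187.4.0.0/18 (187.4.0.0 - 187.4.63.255) -> DIST2
  187.4.32.0/19 (187.4.32.0 - 187.4.63.255) -> BORDER2
More-specific entries that do NOT match:
  187.4.42.128/30 (187.4.42.128 - 187.4.42.131) does not contain 187.4.42.147
  187.4.42.176/29 (187.4.42.176 - 187.4.42.183) does not contain 187.4.42.147
  187.4.42.152/29 (187.4.42.152 - 187.4.42.159) does not contain 187.4.42.147
  187.12.42.0/24 (187.12.42.0 - 187.12.42.255) does not contain 187.4.42.147
  187.4.44.0/22 (187.4.44.0 - 187.4.47.255) does not contain 187.4.42.147
  187.4.56.0/21 (187.4.56.0 - 187.4.63.255) does not contain 187.4.42.147
  187.4.48.0/20 (187.4.48.0 - 187.4.63.255) does not contain 187.4.42.147
  187.4.96.0/20 (187.4.96.0 - 187.4.111.255) does not contain 187.4.42.147
  187.36.32.0/20 (187.36.32.0 - 187.36.47.255) does not contain 187.4.42.147
Longest matching prefix is /19 -> next hop BORDER2.

BORDER2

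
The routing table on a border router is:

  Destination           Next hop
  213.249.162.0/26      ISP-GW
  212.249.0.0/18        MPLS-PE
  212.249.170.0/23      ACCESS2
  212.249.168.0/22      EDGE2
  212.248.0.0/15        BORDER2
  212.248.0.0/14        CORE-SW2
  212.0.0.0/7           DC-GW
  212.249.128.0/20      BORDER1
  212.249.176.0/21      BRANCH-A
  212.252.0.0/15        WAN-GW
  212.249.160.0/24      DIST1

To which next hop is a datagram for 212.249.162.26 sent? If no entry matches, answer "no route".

Routes whose prefix contains 212.249.162.26:
  212.0.0.0/7 (212.0.0.0 - 213.255.255.255) -> DC-GW
  212.248.0.0/14 (212.248.0.0 - 212.251.255.255) -> CORE-SW2
  212.248.0.0/15 (212.248.0.0 - 212.249.255.255) -> BORDER2
More-specific entries that do NOT match:
  213.249.162.0/26 (213.249.162.0 - 213.249.162.63) does not contain 212.249.162.26
  212.249.160.0/24 (212.249.160.0 - 212.249.160.255) does not contain 212.249.162.26
  212.249.170.0/23 (212.249.170.0 - 212.249.171.255) does not contain 212.249.162.26
  212.249.168.0/22 (212.249.168.0 - 212.249.171.255) does not contain 212.249.162.26
  212.249.176.0/21 (212.249.176.0 - 212.249.183.255) does not contain 212.249.162.26
  212.249.128.0/20 (212.249.128.0 - 212.249.143.255) does not contain 212.249.162.26
  212.249.0.0/18 (212.249.0.0 - 212.249.63.255) does not contain 212.249.162.26
Longest matching prefix is /15 -> next hop BORDER2.

BORDER2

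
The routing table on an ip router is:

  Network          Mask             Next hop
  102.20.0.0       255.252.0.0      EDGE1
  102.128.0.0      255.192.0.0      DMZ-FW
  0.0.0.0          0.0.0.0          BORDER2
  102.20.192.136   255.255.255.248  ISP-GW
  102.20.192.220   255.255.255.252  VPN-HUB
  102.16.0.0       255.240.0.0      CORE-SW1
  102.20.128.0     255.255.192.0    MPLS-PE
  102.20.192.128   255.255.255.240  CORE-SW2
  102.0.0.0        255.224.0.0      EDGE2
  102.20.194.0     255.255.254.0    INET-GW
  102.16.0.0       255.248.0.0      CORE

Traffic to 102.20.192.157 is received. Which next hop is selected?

EDGE1

Routes whose prefix contains 102.20.192.157:
  0.0.0.0/0 (default, matches everything) -> BORDER2
  102.0.0.0/11 (102.0.0.0 - 102.31.255.255) -> EDGE2
  102.16.0.0/12 (102.16.0.0 - 102.31.255.255) -> CORE-SW1
  102.16.0.0/13 (102.16.0.0 - 102.23.255.255) -> CORE
  102.20.0.0/14 (102.20.0.0 - 102.23.255.255) -> EDGE1
More-specific entries that do NOT match:
  102.20.192.220/30 (102.20.192.220 - 102.20.192.223) does not contain 102.20.192.157
  102.20.192.136/29 (102.20.192.136 - 102.20.192.143) does not contain 102.20.192.157
  102.20.192.128/28 (102.20.192.128 - 102.20.192.143) does not contain 102.20.192.157
  102.20.194.0/23 (102.20.194.0 - 102.20.195.255) does not contain 102.20.192.157
  102.20.128.0/18 (102.20.128.0 - 102.20.191.255) does not contain 102.20.192.157
Longest matching prefix is /14 -> next hop EDGE1.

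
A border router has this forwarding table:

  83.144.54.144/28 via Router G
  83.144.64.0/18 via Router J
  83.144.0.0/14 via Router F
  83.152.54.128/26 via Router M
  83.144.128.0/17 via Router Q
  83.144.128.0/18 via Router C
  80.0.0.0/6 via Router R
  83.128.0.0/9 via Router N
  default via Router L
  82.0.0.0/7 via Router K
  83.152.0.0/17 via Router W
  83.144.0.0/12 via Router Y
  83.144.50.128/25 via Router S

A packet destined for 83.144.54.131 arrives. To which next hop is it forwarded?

Routes whose prefix contains 83.144.54.131:
  0.0.0.0/0 (default, matches everything) -> Router L
  80.0.0.0/6 (80.0.0.0 - 83.255.255.255) -> Router R
  82.0.0.0/7 (82.0.0.0 - 83.255.255.255) -> Router K
  83.128.0.0/9 (83.128.0.0 - 83.255.255.255) -> Router N
  83.144.0.0/12 (83.144.0.0 - 83.159.255.255) -> Router Y
  83.144.0.0/14 (83.144.0.0 - 83.147.255.255) -> Router F
More-specific entries that do NOT match:
  83.144.54.144/28 (83.144.54.144 - 83.144.54.159) does not contain 83.144.54.131
  83.152.54.128/26 (83.152.54.128 - 83.152.54.191) does not contain 83.144.54.131
  83.144.50.128/25 (83.144.50.128 - 83.144.50.255) does not contain 83.144.54.131
  83.144.64.0/18 (83.144.64.0 - 83.144.127.255) does not contain 83.144.54.131
  83.144.128.0/18 (83.144.128.0 - 83.144.191.255) does not contain 83.144.54.131
  83.144.128.0/17 (83.144.128.0 - 83.144.255.255) does not contain 83.144.54.131
  83.152.0.0/17 (83.152.0.0 - 83.152.127.255) does not contain 83.144.54.131
Longest matching prefix is /14 -> next hop Router F.

Router F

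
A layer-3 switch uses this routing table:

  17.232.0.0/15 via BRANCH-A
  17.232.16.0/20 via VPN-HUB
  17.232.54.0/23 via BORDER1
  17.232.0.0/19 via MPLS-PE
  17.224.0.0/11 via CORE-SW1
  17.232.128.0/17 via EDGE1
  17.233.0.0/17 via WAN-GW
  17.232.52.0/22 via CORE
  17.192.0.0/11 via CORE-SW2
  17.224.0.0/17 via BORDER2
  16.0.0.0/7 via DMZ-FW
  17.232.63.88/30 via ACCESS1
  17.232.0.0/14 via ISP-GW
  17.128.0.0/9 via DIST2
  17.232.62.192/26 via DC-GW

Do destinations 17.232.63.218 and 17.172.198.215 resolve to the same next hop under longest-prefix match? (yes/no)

17.232.63.218: longest match 17.232.0.0/15 -> BRANCH-A
17.172.198.215: longest match 17.128.0.0/9 -> DIST2

no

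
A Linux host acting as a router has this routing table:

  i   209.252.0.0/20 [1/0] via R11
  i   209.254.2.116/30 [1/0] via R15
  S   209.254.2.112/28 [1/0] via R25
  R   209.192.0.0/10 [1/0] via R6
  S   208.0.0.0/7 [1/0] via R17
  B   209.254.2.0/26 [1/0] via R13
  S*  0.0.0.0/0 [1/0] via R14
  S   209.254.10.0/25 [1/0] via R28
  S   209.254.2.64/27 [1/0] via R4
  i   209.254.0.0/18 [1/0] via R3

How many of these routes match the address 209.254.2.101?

4

Prefixes containing 209.254.2.101:
  0.0.0.0/0 (default, matches everything)
  208.0.0.0/7 (208.0.0.0 - 209.255.255.255)
  209.192.0.0/10 (209.192.0.0 - 209.255.255.255)
  209.254.0.0/18 (209.254.0.0 - 209.254.63.255)
Total matching entries: 4.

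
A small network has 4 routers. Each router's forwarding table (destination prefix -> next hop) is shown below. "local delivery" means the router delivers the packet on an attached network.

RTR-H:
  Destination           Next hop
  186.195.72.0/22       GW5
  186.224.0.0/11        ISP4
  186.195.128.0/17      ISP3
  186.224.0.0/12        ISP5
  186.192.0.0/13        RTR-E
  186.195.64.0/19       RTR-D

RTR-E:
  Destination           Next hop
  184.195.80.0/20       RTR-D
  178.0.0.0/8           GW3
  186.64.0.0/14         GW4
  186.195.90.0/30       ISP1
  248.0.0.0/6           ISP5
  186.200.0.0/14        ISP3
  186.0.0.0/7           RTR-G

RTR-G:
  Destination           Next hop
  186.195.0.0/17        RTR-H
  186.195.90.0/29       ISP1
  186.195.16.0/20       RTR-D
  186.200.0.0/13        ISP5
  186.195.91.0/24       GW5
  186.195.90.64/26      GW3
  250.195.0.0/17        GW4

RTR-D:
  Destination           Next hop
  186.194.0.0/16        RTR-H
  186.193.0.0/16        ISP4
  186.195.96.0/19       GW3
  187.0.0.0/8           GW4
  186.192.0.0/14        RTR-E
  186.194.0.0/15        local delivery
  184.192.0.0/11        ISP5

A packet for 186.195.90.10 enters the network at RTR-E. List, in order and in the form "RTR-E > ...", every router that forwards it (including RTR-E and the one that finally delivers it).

At RTR-E: longest match for 186.195.90.10 is 186.0.0.0/7 -> RTR-G
At RTR-G: longest match for 186.195.90.10 is 186.195.0.0/17 -> RTR-H
At RTR-H: longest match for 186.195.90.10 is 186.195.64.0/19 -> RTR-D
At RTR-D: longest match for 186.195.90.10 is 186.194.0.0/15 -> local delivery

RTR-E > RTR-G > RTR-H > RTR-D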